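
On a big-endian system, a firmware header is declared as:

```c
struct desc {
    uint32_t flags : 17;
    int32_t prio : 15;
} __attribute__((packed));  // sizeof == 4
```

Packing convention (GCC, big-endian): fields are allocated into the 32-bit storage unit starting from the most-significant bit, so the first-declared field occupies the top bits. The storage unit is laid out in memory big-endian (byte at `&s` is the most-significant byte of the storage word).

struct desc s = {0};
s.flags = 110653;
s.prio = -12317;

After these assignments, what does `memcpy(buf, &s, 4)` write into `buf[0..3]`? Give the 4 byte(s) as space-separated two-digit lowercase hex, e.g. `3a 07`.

d8 1e cf e3

[15+:17] flags=110653 & 0x1ffff = 0x1b03d; word=0xd81e8000
[0+:15] prio=-12317 & 0x7fff = 0x4fe3; word=0xd81ecfe3
word = 0xd81ecfe3 → big-endian bytes:
  [0]=0xd8  [1]=0x1e  [2]=0xcf  [3]=0xe3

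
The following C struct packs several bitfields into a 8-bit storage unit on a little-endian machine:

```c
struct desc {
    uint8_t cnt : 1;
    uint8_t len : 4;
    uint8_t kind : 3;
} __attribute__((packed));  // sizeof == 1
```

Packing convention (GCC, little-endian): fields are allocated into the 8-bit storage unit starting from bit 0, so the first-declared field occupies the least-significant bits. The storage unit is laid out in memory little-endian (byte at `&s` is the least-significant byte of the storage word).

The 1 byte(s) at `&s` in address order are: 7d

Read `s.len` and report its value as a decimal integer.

[0]=0x7d (little-endian) → word 0x7d
cnt:1 @ bit 0 → (0x7d>>0)&0x1 = 0x1
len:4 @ bit 1 → (0x7d>>1)&0xf = 0xe  ←
kind:3 @ bit 5 → (0x7d>>5)&0x7 = 0x3

14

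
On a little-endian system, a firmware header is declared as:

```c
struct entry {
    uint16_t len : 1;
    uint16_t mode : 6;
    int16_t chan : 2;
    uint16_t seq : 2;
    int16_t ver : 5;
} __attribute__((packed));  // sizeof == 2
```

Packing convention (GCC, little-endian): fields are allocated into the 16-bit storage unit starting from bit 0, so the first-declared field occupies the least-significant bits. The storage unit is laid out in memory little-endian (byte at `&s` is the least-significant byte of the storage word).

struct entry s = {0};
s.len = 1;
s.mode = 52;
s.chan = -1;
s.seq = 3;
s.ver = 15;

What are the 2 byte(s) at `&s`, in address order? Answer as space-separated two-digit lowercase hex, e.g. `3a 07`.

e9 7f

len:1 = 1 → 0x1 << 0 → word 0x0001
mode:6 = 52 → 0x34 << 1 → word 0x0069
chan:2 = -1 → 0x3 << 7 → word 0x01e9
seq:2 = 3 → 0x3 << 9 → word 0x07e9
ver:5 = 15 → 0xf << 11 → word 0x7fe9
word = 0x7fe9 → little-endian bytes:
  [0]=0xe9  [1]=0x7f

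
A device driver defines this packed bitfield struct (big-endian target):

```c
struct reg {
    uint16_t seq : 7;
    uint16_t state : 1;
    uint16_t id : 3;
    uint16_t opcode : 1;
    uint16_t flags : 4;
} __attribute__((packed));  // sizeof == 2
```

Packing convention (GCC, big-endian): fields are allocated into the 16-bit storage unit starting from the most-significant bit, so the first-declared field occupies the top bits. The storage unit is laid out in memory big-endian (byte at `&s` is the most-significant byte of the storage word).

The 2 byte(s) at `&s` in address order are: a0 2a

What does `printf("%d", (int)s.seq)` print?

[0]=0xa0 [1]=0x2a (big-endian) → word 0xa02a
seq:7 @ bit 9 → (0xa02a>>9)&0x7f = 0x50  ←
state:1 @ bit 8 → (0xa02a>>8)&0x1 = 0x0
id:3 @ bit 5 → (0xa02a>>5)&0x7 = 0x1
opcode:1 @ bit 4 → (0xa02a>>4)&0x1 = 0x0
flags:4 @ bit 0 → (0xa02a>>0)&0xf = 0xa

80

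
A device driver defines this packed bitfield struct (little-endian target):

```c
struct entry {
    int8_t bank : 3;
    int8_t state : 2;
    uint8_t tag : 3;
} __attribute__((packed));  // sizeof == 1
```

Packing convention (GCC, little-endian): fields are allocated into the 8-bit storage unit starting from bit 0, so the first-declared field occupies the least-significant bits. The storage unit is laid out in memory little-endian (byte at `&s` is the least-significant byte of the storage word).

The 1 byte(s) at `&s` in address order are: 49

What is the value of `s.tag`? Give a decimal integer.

2

[0]=0x49 (little-endian) → word 0x49
bank:3 @ bit 0 → (0x49>>0)&0x7 = 0x1
state:2 @ bit 3 → (0x49>>3)&0x3 = 0x1
tag:3 @ bit 5 → (0x49>>5)&0x7 = 0x2  ←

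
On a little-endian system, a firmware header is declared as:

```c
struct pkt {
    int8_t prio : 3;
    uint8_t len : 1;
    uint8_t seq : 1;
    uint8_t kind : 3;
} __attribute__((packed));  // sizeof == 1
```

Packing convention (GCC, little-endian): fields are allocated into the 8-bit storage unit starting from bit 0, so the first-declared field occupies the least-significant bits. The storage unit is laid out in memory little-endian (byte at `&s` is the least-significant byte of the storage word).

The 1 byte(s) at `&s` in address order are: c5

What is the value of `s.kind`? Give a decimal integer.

[0]=0xc5 (little-endian) → word 0xc5
prio:3 @ bit 0 → (0xc5>>0)&0x7 = 0x5
len:1 @ bit 3 → (0xc5>>3)&0x1 = 0x0
seq:1 @ bit 4 → (0xc5>>4)&0x1 = 0x0
kind:3 @ bit 5 → (0xc5>>5)&0x7 = 0x6  ←

6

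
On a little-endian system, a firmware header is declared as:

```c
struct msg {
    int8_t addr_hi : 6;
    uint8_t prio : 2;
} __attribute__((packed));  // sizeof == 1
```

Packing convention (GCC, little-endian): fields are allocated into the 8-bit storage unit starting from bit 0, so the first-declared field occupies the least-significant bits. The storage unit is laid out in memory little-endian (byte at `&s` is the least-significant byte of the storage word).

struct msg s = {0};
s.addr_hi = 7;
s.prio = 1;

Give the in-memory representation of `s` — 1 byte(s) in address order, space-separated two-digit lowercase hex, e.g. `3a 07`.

addr_hi:6 = 7 → 0x7 << 0 → word 0x07
prio:2 = 1 → 0x1 << 6 → word 0x47
word = 0x47 → little-endian bytes:
  [0]=0x47

47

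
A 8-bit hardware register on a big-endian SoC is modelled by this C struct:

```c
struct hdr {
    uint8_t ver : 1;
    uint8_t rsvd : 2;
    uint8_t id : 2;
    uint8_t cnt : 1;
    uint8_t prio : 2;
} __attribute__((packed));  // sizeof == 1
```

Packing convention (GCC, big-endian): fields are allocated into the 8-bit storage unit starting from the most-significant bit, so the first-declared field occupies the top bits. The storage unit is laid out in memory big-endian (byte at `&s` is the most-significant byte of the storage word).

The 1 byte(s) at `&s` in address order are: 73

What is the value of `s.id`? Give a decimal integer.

[0]=0x73 (big-endian) → word 0x73
ver:1 @ bit 7 → (0x73>>7)&0x1 = 0x0
rsvd:2 @ bit 5 → (0x73>>5)&0x3 = 0x3
id:2 @ bit 3 → (0x73>>3)&0x3 = 0x2  ←
cnt:1 @ bit 2 → (0x73>>2)&0x1 = 0x0
prio:2 @ bit 0 → (0x73>>0)&0x3 = 0x3

2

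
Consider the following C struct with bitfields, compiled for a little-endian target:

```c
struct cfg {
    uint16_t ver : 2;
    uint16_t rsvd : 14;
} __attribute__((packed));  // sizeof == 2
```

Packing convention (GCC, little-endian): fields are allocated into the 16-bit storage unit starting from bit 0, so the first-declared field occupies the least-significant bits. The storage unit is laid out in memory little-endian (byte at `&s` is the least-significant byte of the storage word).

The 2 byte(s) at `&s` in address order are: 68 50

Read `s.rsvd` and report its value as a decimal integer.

5146

[0]=0x68 [1]=0x50 (little-endian) → word 0x5068
ver [0+:2] = (word>>0) & 0x3 = 0
rsvd [2+:14] = (word>>2) & 0x3fff = 5146  ←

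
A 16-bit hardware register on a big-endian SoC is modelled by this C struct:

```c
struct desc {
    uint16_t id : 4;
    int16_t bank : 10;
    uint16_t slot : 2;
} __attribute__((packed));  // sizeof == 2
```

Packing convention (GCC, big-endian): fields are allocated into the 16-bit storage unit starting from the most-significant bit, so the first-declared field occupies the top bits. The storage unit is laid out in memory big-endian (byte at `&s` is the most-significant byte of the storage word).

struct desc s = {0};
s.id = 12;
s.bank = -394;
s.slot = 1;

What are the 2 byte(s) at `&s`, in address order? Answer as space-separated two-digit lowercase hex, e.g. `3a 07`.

c9 d9

id:4 = 12 → 0xc << 12 → word 0xc000
bank:10 = -394 → 0x276 << 2 → word 0xc9d8
slot:2 = 1 → 0x1 << 0 → word 0xc9d9
word = 0xc9d9 → big-endian bytes:
  [0]=0xc9  [1]=0xd9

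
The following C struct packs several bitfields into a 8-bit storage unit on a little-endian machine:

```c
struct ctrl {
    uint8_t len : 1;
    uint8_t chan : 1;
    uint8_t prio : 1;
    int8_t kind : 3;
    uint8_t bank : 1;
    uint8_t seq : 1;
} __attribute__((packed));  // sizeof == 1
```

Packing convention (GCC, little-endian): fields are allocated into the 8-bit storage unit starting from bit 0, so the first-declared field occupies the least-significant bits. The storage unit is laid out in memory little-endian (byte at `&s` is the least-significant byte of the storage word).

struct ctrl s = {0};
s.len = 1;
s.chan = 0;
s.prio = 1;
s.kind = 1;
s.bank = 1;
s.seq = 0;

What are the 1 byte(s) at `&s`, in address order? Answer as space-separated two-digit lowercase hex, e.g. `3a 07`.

len (1b) val=1 bits=0x1 at bit 0: 0x01
chan (1b) val=0 bits=0x0 at bit 1: 0x01
prio (1b) val=1 bits=0x1 at bit 2: 0x05
kind (3b) val=1 bits=0x1 at bit 3: 0x0d
bank (1b) val=1 bits=0x1 at bit 6: 0x4d
seq (1b) val=0 bits=0x0 at bit 7: 0x4d
word = 0x4d → little-endian bytes:
  [0]=0x4d

4d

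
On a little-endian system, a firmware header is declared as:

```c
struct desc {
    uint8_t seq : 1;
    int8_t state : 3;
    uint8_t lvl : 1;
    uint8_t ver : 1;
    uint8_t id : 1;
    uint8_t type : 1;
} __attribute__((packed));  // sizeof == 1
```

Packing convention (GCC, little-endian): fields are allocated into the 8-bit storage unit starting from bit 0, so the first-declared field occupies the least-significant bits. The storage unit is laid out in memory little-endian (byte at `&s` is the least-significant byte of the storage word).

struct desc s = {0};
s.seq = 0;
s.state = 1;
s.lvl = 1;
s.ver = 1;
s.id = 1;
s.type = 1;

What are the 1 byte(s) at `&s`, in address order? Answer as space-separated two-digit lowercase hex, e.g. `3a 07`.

[0+:1] seq=0 & 0x1 = 0x0; word=0x00
[1+:3] state=1 & 0x7 = 0x1; word=0x02
[4+:1] lvl=1 & 0x1 = 0x1; word=0x12
[5+:1] ver=1 & 0x1 = 0x1; word=0x32
[6+:1] id=1 & 0x1 = 0x1; word=0x72
[7+:1] type=1 & 0x1 = 0x1; word=0xf2
word = 0xf2 → little-endian bytes:
  [0]=0xf2

f2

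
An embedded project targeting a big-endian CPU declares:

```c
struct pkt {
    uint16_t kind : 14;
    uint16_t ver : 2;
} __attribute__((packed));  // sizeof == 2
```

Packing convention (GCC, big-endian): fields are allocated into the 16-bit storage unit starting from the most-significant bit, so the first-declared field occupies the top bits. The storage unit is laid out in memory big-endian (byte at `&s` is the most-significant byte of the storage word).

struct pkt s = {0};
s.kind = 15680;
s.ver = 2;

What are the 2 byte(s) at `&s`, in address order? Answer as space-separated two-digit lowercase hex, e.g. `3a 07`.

f5 02

[2+:14] kind=15680 & 0x3fff = 0x3d40; word=0xf500
[0+:2] ver=2 & 0x3 = 0x2; word=0xf502
word = 0xf502 → big-endian bytes:
  [0]=0xf5  [1]=0x02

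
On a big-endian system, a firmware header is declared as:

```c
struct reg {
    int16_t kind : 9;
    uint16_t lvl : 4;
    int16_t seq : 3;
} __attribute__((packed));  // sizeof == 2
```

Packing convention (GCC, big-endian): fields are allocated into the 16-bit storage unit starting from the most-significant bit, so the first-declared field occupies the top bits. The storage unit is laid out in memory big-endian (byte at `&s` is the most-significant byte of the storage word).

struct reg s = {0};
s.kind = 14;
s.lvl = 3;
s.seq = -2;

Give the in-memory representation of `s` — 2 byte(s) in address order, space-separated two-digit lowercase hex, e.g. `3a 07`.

kind (9b) val=14 bits=0xe at bit 7: 0x0700
lvl (4b) val=3 bits=0x3 at bit 3: 0x0718
seq (3b) val=-2 bits=0x6 at bit 0: 0x071e
word = 0x071e → big-endian bytes:
  [0]=0x07  [1]=0x1e

07 1e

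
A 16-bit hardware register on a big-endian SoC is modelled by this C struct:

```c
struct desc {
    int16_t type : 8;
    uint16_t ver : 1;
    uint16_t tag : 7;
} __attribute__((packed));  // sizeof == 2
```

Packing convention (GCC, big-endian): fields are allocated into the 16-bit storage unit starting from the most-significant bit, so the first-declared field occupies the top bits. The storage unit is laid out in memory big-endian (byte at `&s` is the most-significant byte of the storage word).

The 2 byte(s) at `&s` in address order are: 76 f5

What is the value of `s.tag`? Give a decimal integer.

[0]=0x76 [1]=0xf5 (big-endian) → word 0x76f5
type [8+:8] = (word>>8) & 0xff = 118
ver [7+:1] = (word>>7) & 0x1 = 1
tag [0+:7] = (word>>0) & 0x7f = 117  ←

117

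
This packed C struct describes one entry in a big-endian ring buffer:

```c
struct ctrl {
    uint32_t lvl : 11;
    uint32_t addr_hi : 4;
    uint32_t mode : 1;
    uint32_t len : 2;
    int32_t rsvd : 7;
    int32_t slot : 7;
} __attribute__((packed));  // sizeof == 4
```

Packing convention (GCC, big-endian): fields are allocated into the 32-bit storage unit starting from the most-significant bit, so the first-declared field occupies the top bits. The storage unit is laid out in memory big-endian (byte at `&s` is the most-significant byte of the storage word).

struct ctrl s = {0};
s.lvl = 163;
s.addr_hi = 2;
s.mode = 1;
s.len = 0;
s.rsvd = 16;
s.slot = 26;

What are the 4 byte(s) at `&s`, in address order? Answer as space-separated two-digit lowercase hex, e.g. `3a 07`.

lvl:11 = 163 → 0xa3 << 21 → word 0x14600000
addr_hi:4 = 2 → 0x2 << 17 → word 0x14640000
mode:1 = 1 → 0x1 << 16 → word 0x14650000
len:2 = 0 → 0x0 << 14 → word 0x14650000
rsvd:7 = 16 → 0x10 << 7 → word 0x14650800
slot:7 = 26 → 0x1a << 0 → word 0x1465081a
word = 0x1465081a → big-endian bytes:
  [0]=0x14  [1]=0x65  [2]=0x08  [3]=0x1a

14 65 08 1a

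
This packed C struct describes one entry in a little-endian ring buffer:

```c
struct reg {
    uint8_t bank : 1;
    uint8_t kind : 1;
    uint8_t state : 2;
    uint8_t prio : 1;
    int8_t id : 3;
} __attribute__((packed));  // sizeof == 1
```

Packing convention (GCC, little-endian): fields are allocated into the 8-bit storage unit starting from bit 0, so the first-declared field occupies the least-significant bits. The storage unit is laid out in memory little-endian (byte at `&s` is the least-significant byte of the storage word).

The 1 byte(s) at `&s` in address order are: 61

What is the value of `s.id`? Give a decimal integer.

3

[0]=0x61 (little-endian) → word 0x61
bank:1 @ bit 0 → (0x61>>0)&0x1 = 0x1
kind:1 @ bit 1 → (0x61>>1)&0x1 = 0x0
state:2 @ bit 2 → (0x61>>2)&0x3 = 0x0
prio:1 @ bit 4 → (0x61>>4)&0x1 = 0x0
id:3 @ bit 5 → (0x61>>5)&0x7 = 0x3  ←
id signed 3b, MSB=0: value = 3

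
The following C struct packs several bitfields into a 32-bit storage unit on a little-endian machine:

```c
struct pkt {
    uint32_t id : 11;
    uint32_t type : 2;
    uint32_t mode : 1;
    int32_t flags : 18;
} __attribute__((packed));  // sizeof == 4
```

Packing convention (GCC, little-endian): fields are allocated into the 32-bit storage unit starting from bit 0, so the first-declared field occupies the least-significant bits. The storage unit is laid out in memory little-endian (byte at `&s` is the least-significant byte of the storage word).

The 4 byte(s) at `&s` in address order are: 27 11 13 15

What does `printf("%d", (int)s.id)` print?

[0]=0x27 [1]=0x11 [2]=0x13 [3]=0x15 (little-endian) → word 0x15131127
id [0+:11] = (word>>0) & 0x7ff = 295  ←
type [11+:2] = (word>>11) & 0x3 = 2
mode [13+:1] = (word>>13) & 0x1 = 0
flags [14+:18] = (word>>14) & 0x3ffff = 21580

295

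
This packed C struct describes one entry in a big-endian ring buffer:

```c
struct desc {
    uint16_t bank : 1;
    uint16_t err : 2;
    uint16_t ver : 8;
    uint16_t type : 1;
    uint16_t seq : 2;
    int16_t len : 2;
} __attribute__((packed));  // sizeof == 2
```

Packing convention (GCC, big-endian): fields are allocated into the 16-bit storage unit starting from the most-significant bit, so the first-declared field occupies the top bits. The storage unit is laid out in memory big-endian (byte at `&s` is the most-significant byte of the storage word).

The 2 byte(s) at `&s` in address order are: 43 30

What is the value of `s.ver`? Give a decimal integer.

25

[0]=0x43 [1]=0x30 (big-endian) → word 0x4330
bank:1 @ bit 15 → (0x4330>>15)&0x1 = 0x0
err:2 @ bit 13 → (0x4330>>13)&0x3 = 0x2
ver:8 @ bit 5 → (0x4330>>5)&0xff = 0x19  ←
type:1 @ bit 4 → (0x4330>>4)&0x1 = 0x1
seq:2 @ bit 2 → (0x4330>>2)&0x3 = 0x0
len:2 @ bit 0 → (0x4330>>0)&0x3 = 0x0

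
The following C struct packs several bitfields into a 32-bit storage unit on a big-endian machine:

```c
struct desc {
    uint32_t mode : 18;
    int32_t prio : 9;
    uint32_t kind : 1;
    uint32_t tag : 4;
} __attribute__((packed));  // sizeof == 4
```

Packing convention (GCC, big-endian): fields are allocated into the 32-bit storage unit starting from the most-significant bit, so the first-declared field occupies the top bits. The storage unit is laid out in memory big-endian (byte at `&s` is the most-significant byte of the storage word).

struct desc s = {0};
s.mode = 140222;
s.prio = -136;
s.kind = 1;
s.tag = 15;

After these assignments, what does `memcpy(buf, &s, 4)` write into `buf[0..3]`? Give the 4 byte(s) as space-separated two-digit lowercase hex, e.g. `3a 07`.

88 ef af 1f

mode:18 = 140222 → 0x223be << 14 → word 0x88ef8000
prio:9 = -136 → 0x178 << 5 → word 0x88efaf00
kind:1 = 1 → 0x1 << 4 → word 0x88efaf10
tag:4 = 15 → 0xf << 0 → word 0x88efaf1f
word = 0x88efaf1f → big-endian bytes:
  [0]=0x88  [1]=0xef  [2]=0xaf  [3]=0x1f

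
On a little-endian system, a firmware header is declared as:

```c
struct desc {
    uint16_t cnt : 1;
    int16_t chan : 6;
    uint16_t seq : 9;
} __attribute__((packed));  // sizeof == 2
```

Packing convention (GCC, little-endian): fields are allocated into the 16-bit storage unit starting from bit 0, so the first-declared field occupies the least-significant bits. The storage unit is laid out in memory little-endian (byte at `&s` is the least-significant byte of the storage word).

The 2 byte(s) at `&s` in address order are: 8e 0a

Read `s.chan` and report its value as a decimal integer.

7

[0]=0x8e [1]=0x0a (little-endian) → word 0x0a8e
cnt:1 @ bit 0 → (0x0a8e>>0)&0x1 = 0x0
chan:6 @ bit 1 → (0x0a8e>>1)&0x3f = 0x7  ←
seq:9 @ bit 7 → (0x0a8e>>7)&0x1ff = 0x15
chan signed 6b, MSB=0: value = 7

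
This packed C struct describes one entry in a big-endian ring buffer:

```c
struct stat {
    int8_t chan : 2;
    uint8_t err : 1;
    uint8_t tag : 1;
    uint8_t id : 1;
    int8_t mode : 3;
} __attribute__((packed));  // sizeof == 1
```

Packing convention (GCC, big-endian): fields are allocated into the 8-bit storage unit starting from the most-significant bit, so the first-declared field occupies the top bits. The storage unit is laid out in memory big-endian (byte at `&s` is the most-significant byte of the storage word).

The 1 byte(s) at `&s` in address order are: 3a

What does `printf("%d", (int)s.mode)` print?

[0]=0x3a (big-endian) → word 0x3a
chan:2 @ bit 6 → (0x3a>>6)&0x3 = 0x0
err:1 @ bit 5 → (0x3a>>5)&0x1 = 0x1
tag:1 @ bit 4 → (0x3a>>4)&0x1 = 0x1
id:1 @ bit 3 → (0x3a>>3)&0x1 = 0x1
mode:3 @ bit 0 → (0x3a>>0)&0x7 = 0x2  ←
mode signed 3b, MSB=0: value = 2

2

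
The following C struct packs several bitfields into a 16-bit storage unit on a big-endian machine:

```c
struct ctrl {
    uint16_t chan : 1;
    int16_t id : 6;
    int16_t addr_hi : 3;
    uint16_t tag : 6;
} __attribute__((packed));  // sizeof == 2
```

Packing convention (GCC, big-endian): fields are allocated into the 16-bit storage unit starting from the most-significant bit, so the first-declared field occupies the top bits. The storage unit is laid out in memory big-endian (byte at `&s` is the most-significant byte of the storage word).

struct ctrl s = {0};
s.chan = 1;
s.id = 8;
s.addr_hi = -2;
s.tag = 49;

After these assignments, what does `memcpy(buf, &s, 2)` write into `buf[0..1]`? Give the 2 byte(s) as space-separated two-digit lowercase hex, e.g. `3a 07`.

[15+:1] chan=1 & 0x1 = 0x1; word=0x8000
[9+:6] id=8 & 0x3f = 0x8; word=0x9000
[6+:3] addr_hi=-2 & 0x7 = 0x6; word=0x9180
[0+:6] tag=49 & 0x3f = 0x31; word=0x91b1
word = 0x91b1 → big-endian bytes:
  [0]=0x91  [1]=0xb1

91 b1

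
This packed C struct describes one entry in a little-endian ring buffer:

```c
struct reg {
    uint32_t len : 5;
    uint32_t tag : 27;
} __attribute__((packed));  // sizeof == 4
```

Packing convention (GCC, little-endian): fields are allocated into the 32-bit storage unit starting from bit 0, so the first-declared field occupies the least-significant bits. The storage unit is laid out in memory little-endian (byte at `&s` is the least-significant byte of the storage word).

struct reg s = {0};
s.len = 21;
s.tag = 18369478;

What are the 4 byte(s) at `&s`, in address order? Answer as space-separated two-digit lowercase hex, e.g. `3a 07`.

len (5b) val=21 bits=0x15 at bit 0: 0x00000015
tag (27b) val=18369478 bits=0x1184bc6 at bit 5: 0x230978d5
word = 0x230978d5 → little-endian bytes:
  [0]=0xd5  [1]=0x78  [2]=0x09  [3]=0x23

d5 78 09 23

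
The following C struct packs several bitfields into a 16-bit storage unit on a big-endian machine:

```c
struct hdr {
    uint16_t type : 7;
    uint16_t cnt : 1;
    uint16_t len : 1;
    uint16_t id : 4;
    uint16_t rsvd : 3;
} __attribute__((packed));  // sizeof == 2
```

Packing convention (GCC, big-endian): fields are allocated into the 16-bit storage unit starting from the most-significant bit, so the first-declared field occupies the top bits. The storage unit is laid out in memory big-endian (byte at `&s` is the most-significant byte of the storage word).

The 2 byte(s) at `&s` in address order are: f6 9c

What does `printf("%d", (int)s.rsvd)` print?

[0]=0xf6 [1]=0x9c (big-endian) → word 0xf69c
type:7 @ bit 9 → (0xf69c>>9)&0x7f = 0x7b
cnt:1 @ bit 8 → (0xf69c>>8)&0x1 = 0x0
len:1 @ bit 7 → (0xf69c>>7)&0x1 = 0x1
id:4 @ bit 3 → (0xf69c>>3)&0xf = 0x3
rsvd:3 @ bit 0 → (0xf69c>>0)&0x7 = 0x4  ←

4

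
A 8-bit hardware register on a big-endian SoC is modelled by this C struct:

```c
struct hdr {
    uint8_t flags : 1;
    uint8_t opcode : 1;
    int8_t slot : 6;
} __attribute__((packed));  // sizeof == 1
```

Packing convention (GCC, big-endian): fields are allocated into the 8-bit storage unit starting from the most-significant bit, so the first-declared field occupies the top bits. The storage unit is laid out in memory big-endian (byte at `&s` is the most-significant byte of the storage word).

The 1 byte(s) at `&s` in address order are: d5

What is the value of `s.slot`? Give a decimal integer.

[0]=0xd5 (big-endian) → word 0xd5
flags:1 @ bit 7 → (0xd5>>7)&0x1 = 0x1
opcode:1 @ bit 6 → (0xd5>>6)&0x1 = 0x1
slot:6 @ bit 0 → (0xd5>>0)&0x3f = 0x15  ←
slot signed 6b, MSB=0: value = 21

21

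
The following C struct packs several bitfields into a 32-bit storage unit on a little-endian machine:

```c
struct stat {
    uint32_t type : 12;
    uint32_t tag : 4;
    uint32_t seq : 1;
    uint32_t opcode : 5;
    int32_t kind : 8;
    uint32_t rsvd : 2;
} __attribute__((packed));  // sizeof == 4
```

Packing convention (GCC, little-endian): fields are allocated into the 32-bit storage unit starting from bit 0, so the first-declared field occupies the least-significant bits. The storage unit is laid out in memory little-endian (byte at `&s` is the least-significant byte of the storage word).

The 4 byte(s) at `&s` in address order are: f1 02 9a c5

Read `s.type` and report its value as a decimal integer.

753

[0]=0xf1 [1]=0x02 [2]=0x9a [3]=0xc5 (little-endian) → word 0xc59a02f1
type [0+:12] = (word>>0) & 0xfff = 753  ←
tag [12+:4] = (word>>12) & 0xf = 0
seq [16+:1] = (word>>16) & 0x1 = 0
opcode [17+:5] = (word>>17) & 0x1f = 13
kind [22+:8] = (word>>22) & 0xff = 22
rsvd [30+:2] = (word>>30) & 0x3 = 3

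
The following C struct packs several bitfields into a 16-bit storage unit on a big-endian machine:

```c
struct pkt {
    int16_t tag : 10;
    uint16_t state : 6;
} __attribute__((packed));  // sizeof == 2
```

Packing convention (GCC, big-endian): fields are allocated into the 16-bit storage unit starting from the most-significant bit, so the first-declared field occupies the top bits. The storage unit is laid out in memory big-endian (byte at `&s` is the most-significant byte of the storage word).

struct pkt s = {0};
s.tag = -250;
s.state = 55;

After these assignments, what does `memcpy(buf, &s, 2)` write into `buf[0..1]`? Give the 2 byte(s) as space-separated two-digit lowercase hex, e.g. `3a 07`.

tag (10b) val=-250 bits=0x306 at bit 6: 0xc180
state (6b) val=55 bits=0x37 at bit 0: 0xc1b7
word = 0xc1b7 → big-endian bytes:
  [0]=0xc1  [1]=0xb7

c1 b7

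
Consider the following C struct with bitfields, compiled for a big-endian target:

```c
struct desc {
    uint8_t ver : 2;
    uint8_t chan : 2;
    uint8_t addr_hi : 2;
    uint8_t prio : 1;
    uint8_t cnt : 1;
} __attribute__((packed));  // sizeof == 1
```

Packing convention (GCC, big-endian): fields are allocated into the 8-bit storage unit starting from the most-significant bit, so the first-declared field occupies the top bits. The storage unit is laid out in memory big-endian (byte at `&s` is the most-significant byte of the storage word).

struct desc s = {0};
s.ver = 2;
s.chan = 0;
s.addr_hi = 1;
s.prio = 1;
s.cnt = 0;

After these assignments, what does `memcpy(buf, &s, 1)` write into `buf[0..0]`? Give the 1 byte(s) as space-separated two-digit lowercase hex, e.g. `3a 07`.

[6+:2] ver=2 & 0x3 = 0x2; word=0x80
[4+:2] chan=0 & 0x3 = 0x0; word=0x80
[2+:2] addr_hi=1 & 0x3 = 0x1; word=0x84
[1+:1] prio=1 & 0x1 = 0x1; word=0x86
[0+:1] cnt=0 & 0x1 = 0x0; word=0x86
word = 0x86 → big-endian bytes:
  [0]=0x86

86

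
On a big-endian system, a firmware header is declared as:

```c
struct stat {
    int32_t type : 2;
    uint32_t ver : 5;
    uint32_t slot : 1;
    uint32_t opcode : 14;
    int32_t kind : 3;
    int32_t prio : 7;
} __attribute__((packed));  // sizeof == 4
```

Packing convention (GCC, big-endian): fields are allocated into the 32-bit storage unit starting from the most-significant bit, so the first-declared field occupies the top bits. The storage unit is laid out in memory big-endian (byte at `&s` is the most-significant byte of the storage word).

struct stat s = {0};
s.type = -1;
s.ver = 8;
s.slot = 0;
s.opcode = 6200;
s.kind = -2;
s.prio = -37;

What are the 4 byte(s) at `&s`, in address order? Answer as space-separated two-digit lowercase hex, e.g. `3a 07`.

d0 60 e3 5b

[30+:2] type=-1 & 0x3 = 0x3; word=0xc0000000
[25+:5] ver=8 & 0x1f = 0x8; word=0xd0000000
[24+:1] slot=0 & 0x1 = 0x0; word=0xd0000000
[10+:14] opcode=6200 & 0x3fff = 0x1838; word=0xd060e000
[7+:3] kind=-2 & 0x7 = 0x6; word=0xd060e300
[0+:7] prio=-37 & 0x7f = 0x5b; word=0xd060e35b
word = 0xd060e35b → big-endian bytes:
  [0]=0xd0  [1]=0x60  [2]=0xe3  [3]=0x5b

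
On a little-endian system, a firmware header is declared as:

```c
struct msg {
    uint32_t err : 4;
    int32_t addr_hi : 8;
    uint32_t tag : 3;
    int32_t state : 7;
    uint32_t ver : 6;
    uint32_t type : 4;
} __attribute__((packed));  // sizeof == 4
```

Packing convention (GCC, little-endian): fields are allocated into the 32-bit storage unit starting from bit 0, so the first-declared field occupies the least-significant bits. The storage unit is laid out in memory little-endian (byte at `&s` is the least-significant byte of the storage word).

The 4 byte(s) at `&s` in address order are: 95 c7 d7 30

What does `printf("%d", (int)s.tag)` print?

4

[0]=0x95 [1]=0xc7 [2]=0xd7 [3]=0x30 (little-endian) → word 0x30d7c795
err [0+:4] = (word>>0) & 0xf = 5
addr_hi [4+:8] = (word>>4) & 0xff = 121
tag [12+:3] = (word>>12) & 0x7 = 4  ←
state [15+:7] = (word>>15) & 0x7f = 47
ver [22+:6] = (word>>22) & 0x3f = 3
type [28+:4] = (word>>28) & 0xf = 3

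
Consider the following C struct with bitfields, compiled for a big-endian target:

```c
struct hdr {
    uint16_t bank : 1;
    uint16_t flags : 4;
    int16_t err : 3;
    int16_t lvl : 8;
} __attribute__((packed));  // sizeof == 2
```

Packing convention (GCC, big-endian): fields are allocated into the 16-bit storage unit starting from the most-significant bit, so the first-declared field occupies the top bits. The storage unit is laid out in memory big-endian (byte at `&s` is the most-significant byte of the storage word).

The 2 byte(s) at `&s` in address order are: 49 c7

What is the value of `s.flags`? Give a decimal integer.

9

[0]=0x49 [1]=0xc7 (big-endian) → word 0x49c7
bank:1 @ bit 15 → (0x49c7>>15)&0x1 = 0x0
flags:4 @ bit 11 → (0x49c7>>11)&0xf = 0x9  ←
err:3 @ bit 8 → (0x49c7>>8)&0x7 = 0x1
lvl:8 @ bit 0 → (0x49c7>>0)&0xff = 0xc7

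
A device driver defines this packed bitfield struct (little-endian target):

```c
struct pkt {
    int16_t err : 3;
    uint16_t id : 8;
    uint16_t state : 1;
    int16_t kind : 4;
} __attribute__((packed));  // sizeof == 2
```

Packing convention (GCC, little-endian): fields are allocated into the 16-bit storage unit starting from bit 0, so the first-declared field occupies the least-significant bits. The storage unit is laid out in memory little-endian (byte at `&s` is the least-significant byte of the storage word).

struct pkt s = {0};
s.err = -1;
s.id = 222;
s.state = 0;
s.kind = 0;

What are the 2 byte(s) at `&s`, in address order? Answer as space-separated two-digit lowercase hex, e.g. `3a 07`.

f7 06

err (3b) val=-1 bits=0x7 at bit 0: 0x0007
id (8b) val=222 bits=0xde at bit 3: 0x06f7
state (1b) val=0 bits=0x0 at bit 11: 0x06f7
kind (4b) val=0 bits=0x0 at bit 12: 0x06f7
word = 0x06f7 → little-endian bytes:
  [0]=0xf7  [1]=0x06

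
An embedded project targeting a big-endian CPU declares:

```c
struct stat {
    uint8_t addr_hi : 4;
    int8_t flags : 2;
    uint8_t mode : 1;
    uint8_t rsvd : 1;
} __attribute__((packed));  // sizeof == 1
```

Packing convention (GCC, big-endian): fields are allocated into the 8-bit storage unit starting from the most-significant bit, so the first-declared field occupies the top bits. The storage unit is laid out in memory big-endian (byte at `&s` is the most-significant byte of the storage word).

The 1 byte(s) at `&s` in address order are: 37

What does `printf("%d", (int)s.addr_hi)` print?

[0]=0x37 (big-endian) → word 0x37
addr_hi [4+:4] = (word>>4) & 0xf = 3  ←
flags [2+:2] = (word>>2) & 0x3 = 1
mode [1+:1] = (word>>1) & 0x1 = 1
rsvd [0+:1] = (word>>0) & 0x1 = 1

3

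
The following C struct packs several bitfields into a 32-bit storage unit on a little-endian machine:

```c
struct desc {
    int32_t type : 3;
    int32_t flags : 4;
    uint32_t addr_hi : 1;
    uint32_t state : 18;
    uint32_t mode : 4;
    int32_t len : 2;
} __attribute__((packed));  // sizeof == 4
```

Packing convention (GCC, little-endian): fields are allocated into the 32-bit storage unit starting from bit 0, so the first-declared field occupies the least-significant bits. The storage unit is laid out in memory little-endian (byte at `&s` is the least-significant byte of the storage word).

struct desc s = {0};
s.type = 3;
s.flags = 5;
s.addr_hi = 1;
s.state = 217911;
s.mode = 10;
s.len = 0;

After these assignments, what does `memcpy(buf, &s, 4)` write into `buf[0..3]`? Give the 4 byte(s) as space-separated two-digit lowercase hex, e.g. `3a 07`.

ab 37 53 2b

[0+:3] type=3 & 0x7 = 0x3; word=0x00000003
[3+:4] flags=5 & 0xf = 0x5; word=0x0000002b
[7+:1] addr_hi=1 & 0x1 = 0x1; word=0x000000ab
[8+:18] state=217911 & 0x3ffff = 0x35337; word=0x035337ab
[26+:4] mode=10 & 0xf = 0xa; word=0x2b5337ab
[30+:2] len=0 & 0x3 = 0x0; word=0x2b5337ab
word = 0x2b5337ab → little-endian bytes:
  [0]=0xab  [1]=0x37  [2]=0x53  [3]=0x2b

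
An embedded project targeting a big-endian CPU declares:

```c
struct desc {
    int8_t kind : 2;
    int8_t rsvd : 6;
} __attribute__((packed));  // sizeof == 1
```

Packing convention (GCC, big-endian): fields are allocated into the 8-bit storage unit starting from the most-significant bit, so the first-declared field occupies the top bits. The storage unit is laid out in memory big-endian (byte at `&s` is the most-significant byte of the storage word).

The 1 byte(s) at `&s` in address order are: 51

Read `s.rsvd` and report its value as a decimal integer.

[0]=0x51 (big-endian) → word 0x51
kind [6+:2] = (word>>6) & 0x3 = 1
rsvd [0+:6] = (word>>0) & 0x3f = 17  ←
rsvd signed 6b, MSB=0: value = 17

17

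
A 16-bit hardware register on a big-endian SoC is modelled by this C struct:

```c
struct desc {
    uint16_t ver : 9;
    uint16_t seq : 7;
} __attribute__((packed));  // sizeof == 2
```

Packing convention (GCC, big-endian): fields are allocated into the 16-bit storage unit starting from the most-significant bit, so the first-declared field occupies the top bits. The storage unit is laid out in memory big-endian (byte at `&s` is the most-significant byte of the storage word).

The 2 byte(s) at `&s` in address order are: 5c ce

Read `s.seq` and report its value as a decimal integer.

78

[0]=0x5c [1]=0xce (big-endian) → word 0x5cce
ver [7+:9] = (word>>7) & 0x1ff = 185
seq [0+:7] = (word>>0) & 0x7f = 78  ←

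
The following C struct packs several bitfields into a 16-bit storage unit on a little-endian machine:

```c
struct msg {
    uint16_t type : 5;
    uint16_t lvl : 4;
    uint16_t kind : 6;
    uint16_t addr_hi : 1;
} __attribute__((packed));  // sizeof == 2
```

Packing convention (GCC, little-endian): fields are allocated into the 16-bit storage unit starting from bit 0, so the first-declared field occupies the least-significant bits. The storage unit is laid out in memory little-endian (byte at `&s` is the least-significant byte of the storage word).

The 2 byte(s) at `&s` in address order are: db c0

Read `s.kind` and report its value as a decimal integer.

32

[0]=0xdb [1]=0xc0 (little-endian) → word 0xc0db
type [0+:5] = (word>>0) & 0x1f = 27
lvl [5+:4] = (word>>5) & 0xf = 6
kind [9+:6] = (word>>9) & 0x3f = 32  ←
addr_hi [15+:1] = (word>>15) & 0x1 = 1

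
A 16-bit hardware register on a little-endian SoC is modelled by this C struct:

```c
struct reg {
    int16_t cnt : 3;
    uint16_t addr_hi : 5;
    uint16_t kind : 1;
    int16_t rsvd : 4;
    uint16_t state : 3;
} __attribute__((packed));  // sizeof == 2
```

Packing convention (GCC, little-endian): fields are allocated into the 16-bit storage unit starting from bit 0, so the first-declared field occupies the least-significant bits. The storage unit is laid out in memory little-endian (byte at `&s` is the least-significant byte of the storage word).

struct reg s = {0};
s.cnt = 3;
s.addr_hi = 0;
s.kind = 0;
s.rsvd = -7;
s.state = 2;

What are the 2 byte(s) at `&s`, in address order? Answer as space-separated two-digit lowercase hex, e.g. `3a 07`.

cnt (3b) val=3 bits=0x3 at bit 0: 0x0003
addr_hi (5b) val=0 bits=0x0 at bit 3: 0x0003
kind (1b) val=0 bits=0x0 at bit 8: 0x0003
rsvd (4b) val=-7 bits=0x9 at bit 9: 0x1203
state (3b) val=2 bits=0x2 at bit 13: 0x5203
word = 0x5203 → little-endian bytes:
  [0]=0x03  [1]=0x52

03 52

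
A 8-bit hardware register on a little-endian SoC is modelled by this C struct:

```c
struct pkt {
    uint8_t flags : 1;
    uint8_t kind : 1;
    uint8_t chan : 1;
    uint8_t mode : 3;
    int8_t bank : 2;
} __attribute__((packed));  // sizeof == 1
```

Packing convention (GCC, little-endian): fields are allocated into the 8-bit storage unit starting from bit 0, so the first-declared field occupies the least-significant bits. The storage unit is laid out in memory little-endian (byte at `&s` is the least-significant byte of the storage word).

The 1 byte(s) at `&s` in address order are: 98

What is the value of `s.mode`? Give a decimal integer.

3

[0]=0x98 (little-endian) → word 0x98
flags:1 @ bit 0 → (0x98>>0)&0x1 = 0x0
kind:1 @ bit 1 → (0x98>>1)&0x1 = 0x0
chan:1 @ bit 2 → (0x98>>2)&0x1 = 0x0
mode:3 @ bit 3 → (0x98>>3)&0x7 = 0x3  ←
bank:2 @ bit 6 → (0x98>>6)&0x3 = 0x2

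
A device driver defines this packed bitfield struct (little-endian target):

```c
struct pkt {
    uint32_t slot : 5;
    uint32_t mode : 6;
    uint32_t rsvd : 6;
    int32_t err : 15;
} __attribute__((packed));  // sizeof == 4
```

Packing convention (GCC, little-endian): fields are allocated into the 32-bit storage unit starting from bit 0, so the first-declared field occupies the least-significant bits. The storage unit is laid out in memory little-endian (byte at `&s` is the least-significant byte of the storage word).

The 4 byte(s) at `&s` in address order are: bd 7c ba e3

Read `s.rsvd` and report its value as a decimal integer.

[0]=0xbd [1]=0x7c [2]=0xba [3]=0xe3 (little-endian) → word 0xe3ba7cbd
slot [0+:5] = (word>>0) & 0x1f = 29
mode [5+:6] = (word>>5) & 0x3f = 37
rsvd [11+:6] = (word>>11) & 0x3f = 15  ←
err [17+:15] = (word>>17) & 0x7fff = 29149

15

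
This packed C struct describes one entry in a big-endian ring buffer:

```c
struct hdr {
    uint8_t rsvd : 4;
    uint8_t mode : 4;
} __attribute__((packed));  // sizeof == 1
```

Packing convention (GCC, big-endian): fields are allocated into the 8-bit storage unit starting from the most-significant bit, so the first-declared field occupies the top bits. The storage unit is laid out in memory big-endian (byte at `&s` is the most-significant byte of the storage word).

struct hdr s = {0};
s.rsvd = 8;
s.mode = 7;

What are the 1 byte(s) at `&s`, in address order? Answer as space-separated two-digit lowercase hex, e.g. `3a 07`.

rsvd:4 = 8 → 0x8 << 4 → word 0x80
mode:4 = 7 → 0x7 << 0 → word 0x87
word = 0x87 → big-endian bytes:
  [0]=0x87

87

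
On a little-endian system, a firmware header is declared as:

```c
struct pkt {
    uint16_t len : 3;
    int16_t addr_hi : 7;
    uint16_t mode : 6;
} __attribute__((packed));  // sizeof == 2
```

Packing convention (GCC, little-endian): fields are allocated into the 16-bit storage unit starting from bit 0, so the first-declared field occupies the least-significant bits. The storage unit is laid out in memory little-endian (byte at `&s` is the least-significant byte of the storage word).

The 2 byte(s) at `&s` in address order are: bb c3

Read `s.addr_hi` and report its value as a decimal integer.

[0]=0xbb [1]=0xc3 (little-endian) → word 0xc3bb
len [0+:3] = (word>>0) & 0x7 = 3
addr_hi [3+:7] = (word>>3) & 0x7f = 119  ←
mode [10+:6] = (word>>10) & 0x3f = 48
addr_hi signed 7b, MSB=1: 119 - 128 = -9

-9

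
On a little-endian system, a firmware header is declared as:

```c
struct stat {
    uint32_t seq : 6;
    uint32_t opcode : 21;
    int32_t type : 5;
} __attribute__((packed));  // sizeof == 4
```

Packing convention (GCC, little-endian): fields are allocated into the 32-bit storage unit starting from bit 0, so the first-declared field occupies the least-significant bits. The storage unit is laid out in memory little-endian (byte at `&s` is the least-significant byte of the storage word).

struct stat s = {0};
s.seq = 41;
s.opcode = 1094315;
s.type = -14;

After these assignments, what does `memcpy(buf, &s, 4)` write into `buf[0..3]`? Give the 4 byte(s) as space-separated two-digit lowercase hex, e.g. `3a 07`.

e9 aa 2c 94

[0+:6] seq=41 & 0x3f = 0x29; word=0x00000029
[6+:21] opcode=1094315 & 0x1fffff = 0x10b2ab; word=0x042caae9
[27+:5] type=-14 & 0x1f = 0x12; word=0x942caae9
word = 0x942caae9 → little-endian bytes:
  [0]=0xe9  [1]=0xaa  [2]=0x2c  [3]=0x94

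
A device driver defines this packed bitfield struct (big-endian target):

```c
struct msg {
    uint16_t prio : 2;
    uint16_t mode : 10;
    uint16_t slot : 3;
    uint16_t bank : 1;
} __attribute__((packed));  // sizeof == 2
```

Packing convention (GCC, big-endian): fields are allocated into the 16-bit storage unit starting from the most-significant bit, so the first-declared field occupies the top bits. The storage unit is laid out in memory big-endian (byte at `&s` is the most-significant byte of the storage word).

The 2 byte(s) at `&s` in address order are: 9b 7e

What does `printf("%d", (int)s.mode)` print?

[0]=0x9b [1]=0x7e (big-endian) → word 0x9b7e
prio:2 @ bit 14 → (0x9b7e>>14)&0x3 = 0x2
mode:10 @ bit 4 → (0x9b7e>>4)&0x3ff = 0x1b7  ←
slot:3 @ bit 1 → (0x9b7e>>1)&0x7 = 0x7
bank:1 @ bit 0 → (0x9b7e>>0)&0x1 = 0x0

439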